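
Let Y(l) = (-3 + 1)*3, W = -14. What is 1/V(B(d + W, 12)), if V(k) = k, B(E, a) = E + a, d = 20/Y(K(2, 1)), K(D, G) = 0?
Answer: -3/16 ≈ -0.18750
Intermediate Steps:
Y(l) = -6 (Y(l) = -2*3 = -6)
d = -10/3 (d = 20/(-6) = 20*(-⅙) = -10/3 ≈ -3.3333)
1/V(B(d + W, 12)) = 1/((-10/3 - 14) + 12) = 1/(-52/3 + 12) = 1/(-16/3) = -3/16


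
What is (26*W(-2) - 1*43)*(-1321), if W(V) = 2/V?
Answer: 91149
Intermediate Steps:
(26*W(-2) - 1*43)*(-1321) = (26*(2/(-2)) - 1*43)*(-1321) = (26*(2*(-½)) - 43)*(-1321) = (26*(-1) - 43)*(-1321) = (-26 - 43)*(-1321) = -69*(-1321) = 91149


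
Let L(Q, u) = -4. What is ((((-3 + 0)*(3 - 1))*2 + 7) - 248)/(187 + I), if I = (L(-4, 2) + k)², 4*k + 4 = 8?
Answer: -253/196 ≈ -1.2908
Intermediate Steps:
k = 1 (k = -1 + (¼)*8 = -1 + 2 = 1)
I = 9 (I = (-4 + 1)² = (-3)² = 9)
((((-3 + 0)*(3 - 1))*2 + 7) - 248)/(187 + I) = ((((-3 + 0)*(3 - 1))*2 + 7) - 248)/(187 + 9) = ((-3*2*2 + 7) - 248)/196 = ((-6*2 + 7) - 248)*(1/196) = ((-12 + 7) - 248)*(1/196) = (-5 - 248)*(1/196) = -253*1/196 = -253/196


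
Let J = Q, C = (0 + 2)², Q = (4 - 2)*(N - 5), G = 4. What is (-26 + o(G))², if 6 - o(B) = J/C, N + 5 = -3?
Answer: 729/4 ≈ 182.25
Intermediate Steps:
N = -8 (N = -5 - 3 = -8)
Q = -26 (Q = (4 - 2)*(-8 - 5) = 2*(-13) = -26)
C = 4 (C = 2² = 4)
J = -26
o(B) = 25/2 (o(B) = 6 - (-26)/4 = 6 - 1*(-13/2) = 6 + 13/2 = 25/2)
(-26 + o(G))² = (-26 + 25/2)² = (-27/2)² = 729/4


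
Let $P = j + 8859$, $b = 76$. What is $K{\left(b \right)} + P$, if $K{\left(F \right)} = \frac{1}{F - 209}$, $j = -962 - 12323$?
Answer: $- \frac{588659}{133} \approx -4426.0$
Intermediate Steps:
$j = -13285$ ($j = -962 - 12323 = -13285$)
$K{\left(F \right)} = \frac{1}{-209 + F}$
$P = -4426$ ($P = -13285 + 8859 = -4426$)
$K{\left(b \right)} + P = \frac{1}{-209 + 76} - 4426 = \frac{1}{-133} - 4426 = - \frac{1}{133} - 4426 = - \frac{588659}{133}$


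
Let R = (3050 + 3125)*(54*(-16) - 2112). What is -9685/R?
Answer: 149/282720 ≈ 0.00052702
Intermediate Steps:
R = -18376800 (R = 6175*(-864 - 2112) = 6175*(-2976) = -18376800)
-9685/R = -9685/(-18376800) = -9685*(-1/18376800) = 149/282720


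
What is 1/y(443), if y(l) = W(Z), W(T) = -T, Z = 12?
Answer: -1/12 ≈ -0.083333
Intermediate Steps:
y(l) = -12 (y(l) = -1*12 = -12)
1/y(443) = 1/(-12) = -1/12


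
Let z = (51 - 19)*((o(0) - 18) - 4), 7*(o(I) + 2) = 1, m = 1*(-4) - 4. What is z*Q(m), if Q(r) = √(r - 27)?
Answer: -5344*I*√35/7 ≈ -4516.5*I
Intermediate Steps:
m = -8 (m = -4 - 4 = -8)
o(I) = -13/7 (o(I) = -2 + (⅐)*1 = -2 + ⅐ = -13/7)
Q(r) = √(-27 + r)
z = -5344/7 (z = (51 - 19)*((-13/7 - 18) - 4) = 32*(-139/7 - 4) = 32*(-167/7) = -5344/7 ≈ -763.43)
z*Q(m) = -5344*√(-27 - 8)/7 = -5344*I*√35/7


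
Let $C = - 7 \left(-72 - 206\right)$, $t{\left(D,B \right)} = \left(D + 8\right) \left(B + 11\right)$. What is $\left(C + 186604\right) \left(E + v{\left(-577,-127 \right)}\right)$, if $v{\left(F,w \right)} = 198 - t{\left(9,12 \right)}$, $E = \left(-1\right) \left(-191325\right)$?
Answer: $36037938600$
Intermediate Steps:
$t{\left(D,B \right)} = \left(8 + D\right) \left(11 + B\right)$
$C = 1946$ ($C = \left(-7\right) \left(-278\right) = 1946$)
$E = 191325$
$v{\left(F,w \right)} = -193$ ($v{\left(F,w \right)} = 198 - \left(88 + 8 \cdot 12 + 11 \cdot 9 + 12 \cdot 9\right) = 198 - \left(88 + 96 + 99 + 108\right) = 198 - 391 = -193$)
$\left(C + 186604\right) \left(E + v{\left(-577,-127 \right)}\right) = \left(1946 + 186604\right) \left(191325 - 193\right) = 188550 \cdot 191132 = 36037938600$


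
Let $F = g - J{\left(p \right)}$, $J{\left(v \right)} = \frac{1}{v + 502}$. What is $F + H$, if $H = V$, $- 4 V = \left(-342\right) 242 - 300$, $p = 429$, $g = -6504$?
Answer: $\frac{13277921}{931} \approx 14262.0$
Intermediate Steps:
$V = 20766$ ($V = - \frac{\left(-342\right) 242 - 300}{4} = - \frac{-82764 - 300}{4} = \left(- \frac{1}{4}\right) \left(-83064\right) = 20766$)
$H = 20766$
$J{\left(v \right)} = \frac{1}{502 + v}$
$F = - \frac{6055225}{931}$ ($F = -6504 - \frac{1}{502 + 429} = -6504 - \frac{1}{931} = - \frac{6055225}{931} \approx -6504.0$)
$F + H = - \frac{6055225}{931} + 20766 = \frac{13277921}{931}$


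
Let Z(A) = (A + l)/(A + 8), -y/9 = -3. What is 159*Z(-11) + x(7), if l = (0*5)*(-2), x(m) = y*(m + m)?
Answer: 961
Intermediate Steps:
y = 27 (y = -9*(-3) = 27)
x(m) = 54*m (x(m) = 27*(m + m) = 27*(2*m) = 54*m)
l = 0 (l = 0*(-2) = 0)
Z(A) = A/(8 + A) (Z(A) = (A + 0)/(A + 8) = A/(8 + A))
159*Z(-11) + x(7) = 159*(-11/(8 - 11)) + 54*7 = 159*(-11/(-3)) + 378 = 159*(-11*(-⅓)) + 378 = 159*(11/3) + 378 = 583 + 378 = 961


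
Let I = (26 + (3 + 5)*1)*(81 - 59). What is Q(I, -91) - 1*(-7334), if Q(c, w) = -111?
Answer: 7223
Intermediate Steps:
I = 748 (I = (26 + 8*1)*22 = (26 + 8)*22 = 34*22 = 748)
Q(I, -91) - 1*(-7334) = -111 - 1*(-7334) = -111 + 7334 = 7223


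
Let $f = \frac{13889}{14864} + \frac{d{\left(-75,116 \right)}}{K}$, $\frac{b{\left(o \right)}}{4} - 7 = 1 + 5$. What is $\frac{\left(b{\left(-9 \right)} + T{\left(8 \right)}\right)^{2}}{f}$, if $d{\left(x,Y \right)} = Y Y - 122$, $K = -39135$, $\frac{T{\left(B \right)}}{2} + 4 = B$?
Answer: $\frac{2094129504000}{345349439} \approx 6063.8$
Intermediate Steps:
$T{\left(B \right)} = -8 + 2 B$
$d{\left(x,Y \right)} = -122 + Y^{2}$ ($d{\left(x,Y \right)} = Y^{2} - 122 = -122 + Y^{2}$)
$b{\left(o \right)} = 52$ ($b{\left(o \right)} = 28 + 4 \left(1 + 5\right) = 28 + 4 \cdot 6 = 28 + 24 = 52$)
$f = \frac{345349439}{581702640}$ ($f = \frac{13889}{14864} + \frac{-122 + 116^{2}}{-39135} = 13889 \cdot \frac{1}{14864} + \left(-122 + 13456\right) \left(- \frac{1}{39135}\right) = \frac{13889}{14864} + 13334 \left(- \frac{1}{39135}\right) = \frac{13889}{14864} - \frac{13334}{39135} = \frac{345349439}{581702640} \approx 0.59369$)
$\frac{\left(b{\left(-9 \right)} + T{\left(8 \right)}\right)^{2}}{f} = \frac{\left(52 + \left(-8 + 2 \cdot 8\right)\right)^{2}}{\frac{345349439}{581702640}} = \left(52 + \left(-8 + 16\right)\right)^{2} \cdot \frac{581702640}{345349439} = \left(52 + 8\right)^{2} \cdot \frac{581702640}{345349439} = 60^{2} \cdot \frac{581702640}{345349439} = 3600 \cdot \frac{581702640}{345349439} = \frac{2094129504000}{345349439}$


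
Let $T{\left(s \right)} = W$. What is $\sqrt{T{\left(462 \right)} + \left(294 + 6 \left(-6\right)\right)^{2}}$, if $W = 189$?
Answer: $3 \sqrt{7417} \approx 258.37$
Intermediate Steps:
$T{\left(s \right)} = 189$
$\sqrt{T{\left(462 \right)} + \left(294 + 6 \left(-6\right)\right)^{2}} = \sqrt{189 + \left(294 + 6 \left(-6\right)\right)^{2}} = \sqrt{189 + \left(294 - 36\right)^{2}} = \sqrt{189 + 258^{2}} = \sqrt{189 + 66564} = \sqrt{66753} = 3 \sqrt{7417}$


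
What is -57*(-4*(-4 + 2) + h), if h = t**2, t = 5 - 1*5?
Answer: -456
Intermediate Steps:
t = 0 (t = 5 - 5 = 0)
h = 0 (h = 0**2 = 0)
-57*(-4*(-4 + 2) + h) = -57*(-4*(-4 + 2) + 0) = -57*(-4*(-2) + 0) = -57*(8 + 0) = -57*8 = -456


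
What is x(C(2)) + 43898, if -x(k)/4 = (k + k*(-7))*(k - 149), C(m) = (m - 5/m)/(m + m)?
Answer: 354763/8 ≈ 44345.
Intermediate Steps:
C(m) = (m - 5/m)/(2*m) (C(m) = (m - 5/m)/((2*m)) = (m - 5/m)*(1/(2*m)) = (m - 5/m)/(2*m))
x(k) = 24*k*(-149 + k) (x(k) = -4*(k + k*(-7))*(k - 149) = -4*(k - 7*k)*(-149 + k) = -4*(-6*k)*(-149 + k) = -(-24)*k*(-149 + k) = 24*k*(-149 + k))
x(C(2)) + 43898 = 24*((½)*(-5 + 2²)/2²)*(-149 + (½)*(-5 + 2²)/2²) + 43898 = 24*((½)*(¼)*(-5 + 4))*(-149 + (½)*(¼)*(-5 + 4)) + 43898 = 24*((½)*(¼)*(-1))*(-149 + (½)*(¼)*(-1)) + 43898 = 24*(-⅛)*(-149 - ⅛) + 43898 = 24*(-⅛)*(-1193/8) + 43898 = 3579/8 + 43898 = 354763/8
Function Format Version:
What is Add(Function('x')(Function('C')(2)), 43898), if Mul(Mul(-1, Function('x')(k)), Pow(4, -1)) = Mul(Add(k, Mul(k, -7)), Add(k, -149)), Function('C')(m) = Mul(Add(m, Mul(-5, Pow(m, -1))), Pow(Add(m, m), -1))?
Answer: Rational(354763, 8) ≈ 44345.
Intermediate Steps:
Function('C')(m) = Mul(Rational(1, 2), Pow(m, -1), Add(m, Mul(-5, Pow(m, -1)))) (Function('C')(m) = Mul(Add(m, Mul(-5, Pow(m, -1))), Pow(Mul(2, m), -1)) = Mul(Add(m, Mul(-5, Pow(m, -1))), Mul(Rational(1, 2), Pow(m, -1))) = Mul(Rational(1, 2), Pow(m, -1), Add(m, Mul(-5, Pow(m, -1)))))
Function('x')(k) = Mul(24, k, Add(-149, k)) (Function('x')(k) = Mul(-4, Mul(Add(k, Mul(k, -7)), Add(k, -149))) = Mul(-4, Mul(Add(k, Mul(-7, k)), Add(-149, k))) = Mul(-4, Mul(Mul(-6, k), Add(-149, k))) = Mul(-4, Mul(-6, k, Add(-149, k))) = Mul(24, k, Add(-149, k)))
Add(Function('x')(Function('C')(2)), 43898) = Add(Mul(24, Mul(Rational(1, 2), Pow(2, -2), Add(-5, Pow(2, 2))), Add(-149, Mul(Rational(1, 2), Pow(2, -2), Add(-5, Pow(2, 2))))), 43898) = Add(Mul(24, Mul(Rational(1, 2), Rational(1, 4), Add(-5, 4)), Add(-149, Mul(Rational(1, 2), Rational(1, 4), Add(-5, 4)))), 43898) = Add(Mul(24, Mul(Rational(1, 2), Rational(1, 4), -1), Add(-149, Mul(Rational(1, 2), Rational(1, 4), -1))), 43898) = Add(Mul(24, Rational(-1, 8), Add(-149, Rational(-1, 8))), 43898) = Add(Mul(24, Rational(-1, 8), Rational(-1193, 8)), 43898) = Add(Rational(3579, 8), 43898) = Rational(354763, 8)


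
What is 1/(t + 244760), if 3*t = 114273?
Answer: 1/282851 ≈ 3.5354e-6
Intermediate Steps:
t = 38091 (t = (⅓)*114273 = 38091)
1/(t + 244760) = 1/(38091 + 244760) = 1/282851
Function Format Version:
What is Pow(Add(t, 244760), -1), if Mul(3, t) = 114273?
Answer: Rational(1, 282851) ≈ 3.5354e-6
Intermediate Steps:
t = 38091 (t = Mul(Rational(1, 3), 114273) = 38091)
Pow(Add(t, 244760), -1) = Pow(Add(38091, 244760), -1) = Pow(282851, -1) = Rational(1, 282851)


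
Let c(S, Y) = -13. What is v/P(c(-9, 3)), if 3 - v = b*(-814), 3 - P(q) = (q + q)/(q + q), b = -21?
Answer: -17091/2 ≈ -8545.5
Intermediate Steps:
P(q) = 2 (P(q) = 3 - (q + q)/(q + q) = 3 - 2*q/(2*q) = 3 - 2*q*1/(2*q) = 3 - 1*1 = 3 - 1 = 2)
v = -17091 (v = 3 - (-21)*(-814) = 3 - 1*17094 = 3 - 17094 = -17091)
v/P(c(-9, 3)) = -17091/2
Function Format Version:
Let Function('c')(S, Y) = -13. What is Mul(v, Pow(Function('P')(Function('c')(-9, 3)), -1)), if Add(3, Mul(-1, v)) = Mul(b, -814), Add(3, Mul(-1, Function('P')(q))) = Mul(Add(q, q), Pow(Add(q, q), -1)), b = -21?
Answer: Rational(-17091, 2) ≈ -8545.5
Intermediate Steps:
Function('P')(q) = 2 (Function('P')(q) = Add(3, Mul(-1, Mul(Add(q, q), Pow(Add(q, q), -1)))) = Add(3, Mul(-1, Mul(Mul(2, q), Pow(Mul(2, q), -1)))) = Add(3, Mul(-1, Mul(Mul(2, q), Mul(Rational(1, 2), Pow(q, -1))))) = Add(3, Mul(-1, 1)) = Add(3, -1) = 2)
v = -17091 (v = Add(3, Mul(-1, Mul(-21, -814))) = Add(3, Mul(-1, 17094)) = Add(3, -17094) = -17091)
Mul(v, Pow(Function('P')(Function('c')(-9, 3)), -1)) = Mul(-17091, Pow(2, -1)) = Mul(-17091, Rational(1, 2)) = Rational(-17091, 2)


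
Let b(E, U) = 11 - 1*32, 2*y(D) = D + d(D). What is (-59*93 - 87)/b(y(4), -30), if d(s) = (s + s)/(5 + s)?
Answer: 1858/7 ≈ 265.43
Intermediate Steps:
d(s) = 2*s/(5 + s) (d(s) = (2*s)/(5 + s) = 2*s/(5 + s))
y(D) = D/2 + D/(5 + D) (y(D) = (D + 2*D/(5 + D))/2 = D/2 + D/(5 + D))
b(E, U) = -21 (b(E, U) = 11 - 32 = -21)
(-59*93 - 87)/b(y(4), -30) = (-59*93 - 87)/(-21) = (-5487 - 87)*(-1/21) = -5574*(-1/21) = 1858/7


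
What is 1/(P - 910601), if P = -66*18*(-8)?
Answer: -1/901097 ≈ -1.1098e-6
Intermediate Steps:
P = 9504 (P = -1188*(-8) = 9504)
1/(P - 910601) = 1/(9504 - 910601) = 1/(-901097) = -1/901097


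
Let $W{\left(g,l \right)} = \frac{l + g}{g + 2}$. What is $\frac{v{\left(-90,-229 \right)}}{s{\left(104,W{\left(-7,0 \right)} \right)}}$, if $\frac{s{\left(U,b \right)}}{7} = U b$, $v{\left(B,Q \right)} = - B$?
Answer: $\frac{225}{2548} \approx 0.088305$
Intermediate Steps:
$W{\left(g,l \right)} = \frac{g + l}{2 + g}$
$s{\left(U,b \right)} = 7 U b$
$\frac{v{\left(-90,-229 \right)}}{s{\left(104,W{\left(-7,0 \right)} \right)}} = \frac{\left(-1\right) \left(-90\right)}{7 \cdot 104 \frac{-7 + 0}{2 - 7}} = \frac{90}{7 \cdot 104 \frac{1}{-5} \left(-7\right)} = \frac{90}{7 \cdot 104 \left(\left(- \frac{1}{5}\right) \left(-7\right)\right)} = \frac{90}{7 \cdot 104 \cdot \frac{7}{5}} = \frac{90}{\frac{5096}{5}} = 90 \cdot \frac{5}{5096} = \frac{225}{2548}$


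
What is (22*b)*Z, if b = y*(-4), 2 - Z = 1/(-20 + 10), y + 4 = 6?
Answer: -1848/5 ≈ -369.60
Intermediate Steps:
y = 2 (y = -4 + 6 = 2)
Z = 21/10 (Z = 2 - 1/(-20 + 10) = 2 - 1/(-10) = 2 - 1*(-⅒) = 2 + ⅒ = 21/10 ≈ 2.1000)
b = -8 (b = 2*(-4) = -8)
(22*b)*Z = (22*(-8))*(21/10) = -176*21/10 = -1848/5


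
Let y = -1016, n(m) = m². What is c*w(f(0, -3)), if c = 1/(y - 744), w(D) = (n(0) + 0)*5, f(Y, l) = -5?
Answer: 0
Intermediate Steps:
w(D) = 0 (w(D) = (0² + 0)*5 = (0 + 0)*5 = 0*5 = 0)
c = -1/1760 (c = 1/(-1016 - 744) = 1/(-1760) = -1/1760 ≈ -0.00056818)
c*w(f(0, -3)) = -1/1760*0 = 0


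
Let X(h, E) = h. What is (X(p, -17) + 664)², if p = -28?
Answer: 404496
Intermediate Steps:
(X(p, -17) + 664)² = (-28 + 664)² = 636² = 404496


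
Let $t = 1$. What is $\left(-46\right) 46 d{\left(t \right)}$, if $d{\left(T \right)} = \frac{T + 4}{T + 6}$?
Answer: $- \frac{10580}{7} \approx -1511.4$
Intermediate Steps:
$d{\left(T \right)} = \frac{4 + T}{6 + T}$
$\left(-46\right) 46 d{\left(t \right)} = \left(-46\right) 46 \frac{4 + 1}{6 + 1} = - 2116 \cdot \frac{1}{7} \cdot 5 = \left(-2116\right) \frac{5}{7} = - \frac{10580}{7}$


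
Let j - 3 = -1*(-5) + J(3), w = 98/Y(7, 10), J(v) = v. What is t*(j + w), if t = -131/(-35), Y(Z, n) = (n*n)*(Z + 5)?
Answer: 871019/21000 ≈ 41.477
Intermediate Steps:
Y(Z, n) = n**2*(5 + Z)
w = 49/600 (w = 98/((10**2*(5 + 7))) = 98/((100*12)) = 98/1200 = 98*(1/1200) = 49/600 ≈ 0.081667)
j = 11 (j = 3 + (-1*(-5) + 3) = 3 + (5 + 3) = 3 + 8 = 11)
t = 131/35 (t = -131*(-1/35) = 131/35 ≈ 3.7429)
t*(j + w) = 131*(11 + 49/600)/35 = (131/35)*(6649/600) = 871019/21000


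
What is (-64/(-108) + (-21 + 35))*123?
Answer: 16154/9 ≈ 1794.9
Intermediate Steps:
(-64/(-108) + (-21 + 35))*123 = (-64*(-1/108) + 14)*123 = (16/27 + 14)*123 = (394/27)*123 = 16154/9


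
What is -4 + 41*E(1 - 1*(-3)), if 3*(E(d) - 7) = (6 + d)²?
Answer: 4949/3 ≈ 1649.7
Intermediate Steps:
E(d) = 7 + (6 + d)²/3
-4 + 41*E(1 - 1*(-3)) = -4 + 41*(7 + (6 + (1 - 1*(-3)))²/3) = -4 + 41*(7 + (6 + (1 + 3))²/3) = -4 + 41*(7 + (6 + 4)²/3) = -4 + 41*(7 + (⅓)*10²) = -4 + 41*(7 + (⅓)*100) = -4 + 41*(7 + 100/3) = -4 + 41*(121/3) = -4 + 4961/3 = 4949/3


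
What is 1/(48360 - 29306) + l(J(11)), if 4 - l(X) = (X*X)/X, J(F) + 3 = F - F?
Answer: 133379/19054 ≈ 7.0001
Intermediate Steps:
J(F) = -3 (J(F) = -3 + (F - F) = -3 + 0 = -3)
l(X) = 4 - X (l(X) = 4 - X*X/X = 4 - X²/X = 4 - X)
1/(48360 - 29306) + l(J(11)) = 1/(48360 - 29306) + (4 - 1*(-3)) = 1/19054 + (4 + 3) = 1/19054 + 7 = 133379/19054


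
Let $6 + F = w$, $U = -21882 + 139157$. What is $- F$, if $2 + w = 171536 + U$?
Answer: $-288803$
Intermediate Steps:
$U = 117275$
$w = 288809$ ($w = -2 + \left(171536 + 117275\right) = -2 + 288811 = 288809$)
$F = 288803$ ($F = -6 + 288809 = 288803$)
$- F = \left(-1\right) 288803 = -288803$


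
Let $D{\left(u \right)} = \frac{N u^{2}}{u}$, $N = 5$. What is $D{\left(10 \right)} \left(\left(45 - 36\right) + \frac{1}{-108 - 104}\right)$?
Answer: $\frac{47675}{106} \approx 449.76$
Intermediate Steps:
$D{\left(u \right)} = 5 u$ ($D{\left(u \right)} = \frac{5 u^{2}}{u} = 5 u$)
$D{\left(10 \right)} \left(\left(45 - 36\right) + \frac{1}{-108 - 104}\right) = 5 \cdot 10 \left(\left(45 - 36\right) + \frac{1}{-108 - 104}\right) = 50 \left(\left(45 - 36\right) + \frac{1}{-212}\right) = 50 \left(9 - \frac{1}{212}\right) = 50 \cdot \frac{1907}{212} = \frac{47675}{106}$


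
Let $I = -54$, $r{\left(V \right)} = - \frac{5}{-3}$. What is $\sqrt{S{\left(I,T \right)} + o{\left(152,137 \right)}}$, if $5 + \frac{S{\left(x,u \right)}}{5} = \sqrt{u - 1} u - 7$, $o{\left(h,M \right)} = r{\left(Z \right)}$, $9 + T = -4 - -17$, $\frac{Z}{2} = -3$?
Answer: $\frac{\sqrt{-525 + 180 \sqrt{3}}}{3} \approx 4.8675 i$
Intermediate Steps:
$Z = -6$ ($Z = 2 \left(-3\right) = -6$)
$T = 4$ ($T = -9 - -13 = -9 + \left(-4 + 17\right) = -9 + 13 = 4$)
$r{\left(V \right)} = \frac{5}{3}$ ($r{\left(V \right)} = \left(-5\right) \left(- \frac{1}{3}\right) = \frac{5}{3}$)
$o{\left(h,M \right)} = \frac{5}{3}$
$S{\left(x,u \right)} = -60 + 5 u \sqrt{-1 + u}$ ($S{\left(x,u \right)} = -25 + 5 \left(\sqrt{u - 1} u - 7\right) = -25 + 5 \left(\sqrt{-1 + u} u - 7\right) = -25 + 5 \left(u \sqrt{-1 + u} - 7\right) = -25 + 5 \left(-7 + u \sqrt{-1 + u}\right) = -25 + \left(-35 + 5 u \sqrt{-1 + u}\right) = -60 + 5 u \sqrt{-1 + u}$)
$\sqrt{S{\left(I,T \right)} + o{\left(152,137 \right)}} = \sqrt{\left(-60 + 5 \cdot 4 \sqrt{-1 + 4}\right) + \frac{5}{3}} = \sqrt{\left(-60 + 5 \cdot 4 \sqrt{3}\right) + \frac{5}{3}} = \sqrt{\left(-60 + 20 \sqrt{3}\right) + \frac{5}{3}} = \sqrt{- \frac{175}{3} + 20 \sqrt{3}}$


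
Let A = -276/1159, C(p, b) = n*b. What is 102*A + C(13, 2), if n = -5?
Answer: -39742/1159 ≈ -34.290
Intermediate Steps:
C(p, b) = -5*b
A = -276/1159 (A = -276*1/1159 = -276/1159 ≈ -0.23814)
102*A + C(13, 2) = 102*(-276/1159) - 5*2 = -28152/1159 - 10 = -39742/1159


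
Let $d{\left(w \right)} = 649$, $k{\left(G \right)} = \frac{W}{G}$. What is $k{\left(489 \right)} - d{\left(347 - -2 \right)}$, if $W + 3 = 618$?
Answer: $- \frac{105582}{163} \approx -647.74$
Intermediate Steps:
$W = 615$ ($W = -3 + 618 = 615$)
$k{\left(G \right)} = \frac{615}{G}$
$k{\left(489 \right)} - d{\left(347 - -2 \right)} = \frac{615}{489} - 649 = 615 \cdot \frac{1}{489} - 649 = \frac{205}{163} - 649 = - \frac{105582}{163}$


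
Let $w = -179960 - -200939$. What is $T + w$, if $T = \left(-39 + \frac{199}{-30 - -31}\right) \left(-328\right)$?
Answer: $-31501$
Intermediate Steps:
$w = 20979$ ($w = -179960 + 200939 = 20979$)
$T = -52480$ ($T = \left(-39 + \frac{199}{-30 + 31}\right) \left(-328\right) = \left(-39 + \frac{199}{1}\right) \left(-328\right) = \left(-39 + 199 \cdot 1\right) \left(-328\right) = \left(-39 + 199\right) \left(-328\right) = 160 \left(-328\right) = -52480$)
$T + w = -52480 + 20979 = -31501$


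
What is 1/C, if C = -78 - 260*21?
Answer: -1/5538 ≈ -0.00018057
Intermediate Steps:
C = -5538 (C = -78 - 52*105 = -78 - 5460 = -5538)
1/C = 1/(-5538) = -1/5538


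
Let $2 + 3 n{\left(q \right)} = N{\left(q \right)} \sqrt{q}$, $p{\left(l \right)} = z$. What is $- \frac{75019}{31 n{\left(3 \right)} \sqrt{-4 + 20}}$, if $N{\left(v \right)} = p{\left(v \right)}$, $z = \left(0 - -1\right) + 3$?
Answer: $- \frac{225057}{2728} - \frac{225057 \sqrt{3}}{1364} \approx -368.28$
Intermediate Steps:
$z = 4$ ($z = \left(0 + 1\right) + 3 = 1 + 3 = 4$)
$p{\left(l \right)} = 4$
$N{\left(v \right)} = 4$
$n{\left(q \right)} = - \frac{2}{3} + \frac{4 \sqrt{q}}{3}$
$- \frac{75019}{31 n{\left(3 \right)} \sqrt{-4 + 20}} = - \frac{75019}{31 \left(- \frac{2}{3} + \frac{4 \sqrt{3}}{3}\right) \sqrt{-4 + 20}} = - \frac{75019}{\left(- \frac{62}{3} + \frac{124 \sqrt{3}}{3}\right) \sqrt{16}} = - \frac{75019}{\left(- \frac{62}{3} + \frac{124 \sqrt{3}}{3}\right) 4} = - \frac{75019}{- \frac{248}{3} + \frac{496 \sqrt{3}}{3}}$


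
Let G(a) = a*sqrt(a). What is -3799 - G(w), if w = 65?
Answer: -3799 - 65*sqrt(65) ≈ -4323.0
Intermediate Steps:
G(a) = a**(3/2)
-3799 - G(w) = -3799 - 65**(3/2) = -3799 - 65*sqrt(65)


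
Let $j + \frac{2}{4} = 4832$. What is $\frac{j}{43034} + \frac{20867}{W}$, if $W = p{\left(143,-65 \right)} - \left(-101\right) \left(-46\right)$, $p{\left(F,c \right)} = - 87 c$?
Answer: $\frac{1805730923}{86842612} \approx 20.793$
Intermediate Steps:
$j = \frac{9663}{2}$ ($j = - \frac{1}{2} + 4832 = \frac{9663}{2} \approx 4831.5$)
$W = 1009$ ($W = \left(-87\right) \left(-65\right) - \left(-101\right) \left(-46\right) = 5655 - 4646 = 1009$)
$\frac{j}{43034} + \frac{20867}{W} = \frac{9663}{2 \cdot 43034} + \frac{20867}{1009} = \frac{9663}{2} \cdot \frac{1}{43034} + 20867 \cdot \frac{1}{1009} = \frac{9663}{86068} + \frac{20867}{1009} = \frac{1805730923}{86842612}$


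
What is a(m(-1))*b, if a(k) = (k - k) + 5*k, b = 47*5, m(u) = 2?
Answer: 2350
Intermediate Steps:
b = 235
a(k) = 5*k (a(k) = 0 + 5*k = 5*k)
a(m(-1))*b = (5*2)*235 = 10*235 = 2350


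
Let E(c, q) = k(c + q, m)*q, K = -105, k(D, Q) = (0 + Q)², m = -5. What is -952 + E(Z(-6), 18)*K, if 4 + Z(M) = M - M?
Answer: -48202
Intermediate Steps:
k(D, Q) = Q²
Z(M) = -4 (Z(M) = -4 + (M - M) = -4 + 0 = -4)
E(c, q) = 25*q (E(c, q) = (-5)²*q = 25*q)
-952 + E(Z(-6), 18)*K = -952 + (25*18)*(-105) = -952 + 450*(-105) = -952 - 47250 = -48202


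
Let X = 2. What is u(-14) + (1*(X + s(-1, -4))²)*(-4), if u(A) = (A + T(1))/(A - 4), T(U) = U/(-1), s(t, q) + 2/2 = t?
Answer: ⅚ ≈ 0.83333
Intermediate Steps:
s(t, q) = -1 + t
T(U) = -U (T(U) = U*(-1) = -U)
u(A) = (-1 + A)/(-4 + A) (u(A) = (A - 1*1)/(A - 4) = (A - 1)/(-4 + A) = (-1 + A)/(-4 + A))
u(-14) + (1*(X + s(-1, -4))²)*(-4) = (-1 - 14)/(-4 - 14) + (1*(2 + (-1 - 1))²)*(-4) = -15/(-18) + (1*(2 - 2)²)*(-4) = -1/18*(-15) + (1*0²)*(-4) = ⅚ + (1*0)*(-4) = ⅚ + 0*(-4) = ⅚ + 0 = ⅚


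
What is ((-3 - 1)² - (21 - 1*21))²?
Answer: 256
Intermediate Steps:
((-3 - 1)² - (21 - 1*21))² = ((-4)² - (21 - 21))² = (16 - 1*0)² = (16 + 0)² = 16² = 256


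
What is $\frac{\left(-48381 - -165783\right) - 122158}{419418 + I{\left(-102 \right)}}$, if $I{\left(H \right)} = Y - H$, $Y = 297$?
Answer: $- \frac{4756}{419817} \approx -0.011329$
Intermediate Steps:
$I{\left(H \right)} = 297 - H$
$\frac{\left(-48381 - -165783\right) - 122158}{419418 + I{\left(-102 \right)}} = \frac{\left(-48381 - -165783\right) - 122158}{419418 + \left(297 - -102\right)} = \frac{\left(-48381 + 165783\right) - 122158}{419418 + \left(297 + 102\right)} = \frac{117402 - 122158}{419418 + 399} = - \frac{4756}{419817}$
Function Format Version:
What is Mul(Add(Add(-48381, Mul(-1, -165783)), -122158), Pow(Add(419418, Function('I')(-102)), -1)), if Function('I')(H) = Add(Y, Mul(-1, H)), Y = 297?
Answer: Rational(-4756, 419817) ≈ -0.011329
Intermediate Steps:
Function('I')(H) = Add(297, Mul(-1, H))
Mul(Add(Add(-48381, Mul(-1, -165783)), -122158), Pow(Add(419418, Function('I')(-102)), -1)) = Mul(Add(Add(-48381, Mul(-1, -165783)), -122158), Pow(Add(419418, Add(297, Mul(-1, -102))), -1)) = Mul(Add(Add(-48381, 165783), -122158), Pow(Add(419418, Add(297, 102)), -1)) = Mul(Add(117402, -122158), Pow(Add(419418, 399), -1)) = Mul(-4756, Pow(419817, -1)) = Mul(-4756, Rational(1, 419817)) = Rational(-4756, 419817)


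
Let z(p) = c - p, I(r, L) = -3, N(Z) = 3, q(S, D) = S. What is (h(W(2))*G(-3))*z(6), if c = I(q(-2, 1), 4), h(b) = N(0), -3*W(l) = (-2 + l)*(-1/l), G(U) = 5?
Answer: -135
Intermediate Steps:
W(l) = (-2 + l)/(3*l) (W(l) = -(-2 + l)*(-1/l)/3 = -(-1)*(-2 + l)/(3*l) = (-2 + l)/(3*l))
h(b) = 3
c = -3
z(p) = -3 - p
(h(W(2))*G(-3))*z(6) = (3*5)*(-3 - 1*6) = 15*(-3 - 6) = 15*(-9) = -135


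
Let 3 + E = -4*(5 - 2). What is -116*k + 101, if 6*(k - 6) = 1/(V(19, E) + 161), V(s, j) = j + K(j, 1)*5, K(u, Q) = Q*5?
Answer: -305293/513 ≈ -595.11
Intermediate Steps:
K(u, Q) = 5*Q
E = -15 (E = -3 - 4*(5 - 2) = -3 - 4*3 = -3 - 12 = -15)
V(s, j) = 25 + j (V(s, j) = j + (5*1)*5 = j + 5*5 = j + 25 = 25 + j)
k = 6157/1026 (k = 6 + 1/(6*((25 - 15) + 161)) = 6 + 1/(6*(10 + 161)) = 6 + (⅙)/171 = 6 + (⅙)*(1/171) = 6 + 1/1026 = 6157/1026 ≈ 6.0010)
-116*k + 101 = -116*6157/1026 + 101 = -357106/513 + 101 = -305293/513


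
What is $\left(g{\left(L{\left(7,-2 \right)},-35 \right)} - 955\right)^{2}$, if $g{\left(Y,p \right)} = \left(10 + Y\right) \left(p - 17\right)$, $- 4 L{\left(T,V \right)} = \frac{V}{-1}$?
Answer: $2099601$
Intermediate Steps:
$L{\left(T,V \right)} = \frac{V}{4}$ ($L{\left(T,V \right)} = - \frac{V \frac{1}{-1}}{4} = - \frac{V \left(-1\right)}{4} = - \frac{\left(-1\right) V}{4} = \frac{V}{4}$)
$g{\left(Y,p \right)} = \left(-17 + p\right) \left(10 + Y\right)$ ($g{\left(Y,p \right)} = \left(10 + Y\right) \left(-17 + p\right) = \left(-17 + p\right) \left(10 + Y\right)$)
$\left(g{\left(L{\left(7,-2 \right)},-35 \right)} - 955\right)^{2} = \left(\left(-170 - 17 \cdot \frac{1}{4} \left(-2\right) + 10 \left(-35\right) + \frac{1}{4} \left(-2\right) \left(-35\right)\right) - 955\right)^{2} = \left(\left(-170 - - \frac{17}{2} - 350 - - \frac{35}{2}\right) - 955\right)^{2} = \left(\left(-170 + \frac{17}{2} - 350 + \frac{35}{2}\right) - 955\right)^{2} = \left(-494 - 955\right)^{2} = \left(-1449\right)^{2} = 2099601$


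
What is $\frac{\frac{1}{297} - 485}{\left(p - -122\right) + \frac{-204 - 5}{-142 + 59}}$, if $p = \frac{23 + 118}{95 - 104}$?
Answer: $- \frac{2988913}{670824} \approx -4.4556$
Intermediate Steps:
$p = - \frac{47}{3}$ ($p = \frac{141}{-9} = 141 \left(- \frac{1}{9}\right) = - \frac{47}{3} \approx -15.667$)
$\frac{\frac{1}{297} - 485}{\left(p - -122\right) + \frac{-204 - 5}{-142 + 59}} = \frac{\frac{1}{297} - 485}{\left(- \frac{47}{3} - -122\right) + \frac{-204 - 5}{-142 + 59}} = \frac{\frac{1}{297} - 485}{\left(- \frac{47}{3} + 122\right) - \frac{209}{-83}} = - \frac{144044}{297 \left(\frac{319}{3} - - \frac{209}{83}\right)} = - \frac{144044}{297 \left(\frac{319}{3} + \frac{209}{83}\right)} = - \frac{144044}{297 \cdot \frac{27104}{249}} = \left(- \frac{144044}{297}\right) \frac{249}{27104} = - \frac{2988913}{670824}$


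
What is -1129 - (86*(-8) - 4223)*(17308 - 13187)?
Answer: 20237102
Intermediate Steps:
-1129 - (86*(-8) - 4223)*(17308 - 13187) = -1129 - (-688 - 4223)*4121 = -1129 - (-4911)*4121 = -1129 - 1*(-20238231) = -1129 + 20238231 = 20237102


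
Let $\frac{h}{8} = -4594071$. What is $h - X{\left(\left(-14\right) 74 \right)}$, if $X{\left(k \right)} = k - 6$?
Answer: $-36751526$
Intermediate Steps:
$h = -36752568$ ($h = 8 \left(-4594071\right) = -36752568$)
$X{\left(k \right)} = -6 + k$
$h - X{\left(\left(-14\right) 74 \right)} = -36752568 - \left(-6 - 1036\right) = -36752568 - -1042 = -36752568 + 1042 = -36751526$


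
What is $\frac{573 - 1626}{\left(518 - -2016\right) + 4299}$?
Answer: $- \frac{1053}{6833} \approx -0.15411$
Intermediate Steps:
$\frac{573 - 1626}{\left(518 - -2016\right) + 4299} = - \frac{1053}{\left(518 + 2016\right) + 4299} = - \frac{1053}{2534 + 4299} = - \frac{1053}{6833}$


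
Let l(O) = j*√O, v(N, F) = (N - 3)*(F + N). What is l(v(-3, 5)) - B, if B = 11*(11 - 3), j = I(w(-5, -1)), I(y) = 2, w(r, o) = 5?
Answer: -88 + 4*I*√3 ≈ -88.0 + 6.9282*I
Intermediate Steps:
j = 2
v(N, F) = (-3 + N)*(F + N)
l(O) = 2*√O
B = 88 (B = 11*8 = 88)
l(v(-3, 5)) - B = 2*√((-3)² - 3*5 - 3*(-3) + 5*(-3)) - 1*88 = 2*√(9 - 15 + 9 - 15) - 88 = 2*√(-12) - 88 = 2*(2*I*√3) - 88 = 4*I*√3 - 88 = -88 + 4*I*√3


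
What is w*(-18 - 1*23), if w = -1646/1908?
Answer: 33743/954 ≈ 35.370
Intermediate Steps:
w = -823/954 (w = -1646*1/1908 = -823/954 ≈ -0.86268)
w*(-18 - 1*23) = -823*(-18 - 1*23)/954 = -823*(-18 - 23)/954 = -823/954*(-41) = 33743/954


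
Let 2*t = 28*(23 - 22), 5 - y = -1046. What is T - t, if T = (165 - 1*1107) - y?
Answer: -2007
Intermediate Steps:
y = 1051 (y = 5 - 1*(-1046) = 5 + 1046 = 1051)
t = 14 (t = (28*(23 - 22))/2 = (28*1)/2 = (1/2)*28 = 14)
T = -1993 (T = (165 - 1*1107) - 1*1051 = (165 - 1107) - 1051 = -942 - 1051 = -1993)
T - t = -1993 - 1*14 = -1993 - 14 = -2007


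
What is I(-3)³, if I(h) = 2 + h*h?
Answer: 1331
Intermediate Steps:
I(h) = 2 + h²
I(-3)³ = (2 + (-3)²)³ = (2 + 9)³ = 11³ = 1331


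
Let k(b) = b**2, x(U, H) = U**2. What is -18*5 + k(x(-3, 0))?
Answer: -9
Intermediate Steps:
-18*5 + k(x(-3, 0)) = -18*5 + ((-3)**2)**2 = -90 + 9**2 = -90 + 81 = -9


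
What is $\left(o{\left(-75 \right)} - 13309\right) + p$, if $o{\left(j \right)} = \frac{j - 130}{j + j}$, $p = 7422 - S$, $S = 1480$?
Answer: $- \frac{220969}{30} \approx -7365.6$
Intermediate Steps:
$p = 5942$ ($p = 7422 - 1480 = 5942$)
$o{\left(j \right)} = \frac{-130 + j}{2 j}$
$\left(o{\left(-75 \right)} - 13309\right) + p = \left(\frac{-130 - 75}{2 \left(-75\right)} - 13309\right) + 5942 = \left(\frac{1}{2} \left(- \frac{1}{75}\right) \left(-205\right) - 13309\right) + 5942 = \left(\frac{41}{30} - 13309\right) + 5942 = - \frac{399229}{30} + 5942 = - \frac{220969}{30}$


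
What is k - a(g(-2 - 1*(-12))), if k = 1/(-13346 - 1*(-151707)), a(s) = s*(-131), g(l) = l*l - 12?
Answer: 1595025609/138361 ≈ 11528.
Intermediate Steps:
g(l) = -12 + l² (g(l) = l² - 12 = -12 + l²)
a(s) = -131*s
k = 1/138361 (k = 1/(-13346 + 151707) = 1/138361 ≈ 7.2275e-6)
k - a(g(-2 - 1*(-12))) = 1/138361 - (-131)*(-12 + (-2 - 1*(-12))²) = 1/138361 - (-131)*(-12 + (-2 + 12)²) = 1/138361 - (-131)*(-12 + 10²) = 1/138361 - (-131)*(-12 + 100) = 1/138361 - (-131)*88 = 1/138361 - 1*(-11528) = 1/138361 + 11528 = 1595025609/138361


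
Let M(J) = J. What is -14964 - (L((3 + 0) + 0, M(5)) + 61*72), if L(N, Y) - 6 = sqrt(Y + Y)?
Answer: -19362 - sqrt(10) ≈ -19365.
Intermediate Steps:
L(N, Y) = 6 + sqrt(2)*sqrt(Y) (L(N, Y) = 6 + sqrt(Y + Y) = 6 + sqrt(2*Y) = 6 + sqrt(2)*sqrt(Y))
-14964 - (L((3 + 0) + 0, M(5)) + 61*72) = -14964 - ((6 + sqrt(2)*sqrt(5)) + 61*72) = -14964 - ((6 + sqrt(10)) + 4392) = -14964 - (4398 + sqrt(10)) = -14964 + (-4398 - sqrt(10)) = -19362 - sqrt(10)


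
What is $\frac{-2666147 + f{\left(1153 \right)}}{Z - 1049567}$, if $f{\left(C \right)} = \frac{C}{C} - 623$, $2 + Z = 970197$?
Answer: $\frac{2666769}{79372} \approx 33.598$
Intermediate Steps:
$Z = 970195$ ($Z = -2 + 970197 = 970195$)
$f{\left(C \right)} = -622$ ($f{\left(C \right)} = 1 - 623 = -622$)
$\frac{-2666147 + f{\left(1153 \right)}}{Z - 1049567} = \frac{-2666147 - 622}{970195 - 1049567} = - \frac{2666769}{-79372} = \left(-2666769\right) \left(- \frac{1}{79372}\right) = \frac{2666769}{79372}$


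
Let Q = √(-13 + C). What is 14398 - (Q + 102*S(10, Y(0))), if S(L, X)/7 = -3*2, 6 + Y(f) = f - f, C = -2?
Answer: 18682 - I*√15 ≈ 18682.0 - 3.873*I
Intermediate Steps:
Y(f) = -6 (Y(f) = -6 + (f - f) = -6 + 0 = -6)
Q = I*√15 (Q = √(-13 - 2) = √(-15) = I*√15 ≈ 3.873*I)
S(L, X) = -42 (S(L, X) = 7*(-3*2) = 7*(-6) = -42)
14398 - (Q + 102*S(10, Y(0))) = 14398 - (I*√15 + 102*(-42)) = 14398 - (I*√15 - 4284) = 14398 - (-4284 + I*√15) = 14398 + (4284 - I*√15) = 18682 - I*√15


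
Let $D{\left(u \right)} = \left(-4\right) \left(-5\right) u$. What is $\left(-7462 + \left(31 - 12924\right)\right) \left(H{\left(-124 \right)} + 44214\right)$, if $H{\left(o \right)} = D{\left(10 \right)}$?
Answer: $-904046970$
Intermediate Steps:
$D{\left(u \right)} = 20 u$
$H{\left(o \right)} = 200$ ($H{\left(o \right)} = 20 \cdot 10 = 200$)
$\left(-7462 + \left(31 - 12924\right)\right) \left(H{\left(-124 \right)} + 44214\right) = \left(-7462 + \left(31 - 12924\right)\right) \left(200 + 44214\right) = \left(-7462 + \left(31 - 12924\right)\right) 44414 = \left(-7462 - 12893\right) 44414 = \left(-20355\right) 44414 = -904046970$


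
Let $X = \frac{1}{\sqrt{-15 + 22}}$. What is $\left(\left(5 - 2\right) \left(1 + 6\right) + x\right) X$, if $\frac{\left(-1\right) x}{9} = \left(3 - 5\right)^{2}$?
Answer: $- \frac{15 \sqrt{7}}{7} \approx -5.6695$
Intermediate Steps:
$X = \frac{\sqrt{7}}{7}$ ($X = \frac{1}{\sqrt{7}} = \frac{\sqrt{7}}{7} \approx 0.37796$)
$x = -36$ ($x = - 9 \left(3 - 5\right)^{2} = - 9 \left(-2\right)^{2} = \left(-9\right) 4 = -36$)
$\left(\left(5 - 2\right) \left(1 + 6\right) + x\right) X = \left(\left(5 - 2\right) \left(1 + 6\right) - 36\right) \frac{\sqrt{7}}{7} = \left(3 \cdot 7 - 36\right) \frac{\sqrt{7}}{7} = \left(21 - 36\right) \frac{\sqrt{7}}{7} = - 15 \frac{\sqrt{7}}{7} = - \frac{15 \sqrt{7}}{7}$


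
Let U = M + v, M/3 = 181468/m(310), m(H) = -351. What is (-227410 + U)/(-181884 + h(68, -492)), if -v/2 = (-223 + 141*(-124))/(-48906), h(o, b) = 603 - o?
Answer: 1866267083/1478175699 ≈ 1.2625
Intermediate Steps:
v = -17707/24453 (v = -2*(-223 + 141*(-124))/(-48906) = -2*(-223 - 17484)*(-1)/48906 = -(-35414)*(-1)/48906 = -2*17707/48906 = -17707/24453 ≈ -0.72412)
M = -181468/117 (M = 3*(181468/(-351)) = 3*(181468*(-1/351)) = 3*(-181468/351) = -181468/117 ≈ -1551.0)
U = -12648173/8151 (U = -181468/117 - 17707/24453 = -12648173/8151 ≈ -1551.7)
(-227410 + U)/(-181884 + h(68, -492)) = (-227410 - 12648173/8151)/(-181884 + (603 - 1*68)) = -1866267083/(8151*(-181884 + (603 - 68))) = -1866267083/(8151*(-181884 + 535)) = -1866267083/8151/(-181349) = -1866267083/8151*(-1/181349) = 1866267083/1478175699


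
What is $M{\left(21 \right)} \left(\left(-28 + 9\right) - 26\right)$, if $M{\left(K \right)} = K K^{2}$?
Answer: $-416745$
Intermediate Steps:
$M{\left(K \right)} = K^{3}$
$M{\left(21 \right)} \left(\left(-28 + 9\right) - 26\right) = 21^{3} \left(\left(-28 + 9\right) - 26\right) = 9261 \left(-19 - 26\right) = 9261 \left(-45\right) = -416745$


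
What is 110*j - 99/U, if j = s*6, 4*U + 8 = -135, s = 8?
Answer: 68676/13 ≈ 5282.8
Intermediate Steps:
U = -143/4 (U = -2 + (¼)*(-135) = -2 - 135/4 = -143/4 ≈ -35.750)
j = 48 (j = 8*6 = 48)
110*j - 99/U = 110*48 - 99/(-143/4) = 5280 - 99*(-4/143) = 5280 + 36/13 = 68676/13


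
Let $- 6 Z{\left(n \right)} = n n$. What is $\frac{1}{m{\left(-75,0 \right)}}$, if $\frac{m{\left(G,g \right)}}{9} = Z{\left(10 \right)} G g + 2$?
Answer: $\frac{1}{18} \approx 0.055556$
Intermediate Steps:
$Z{\left(n \right)} = - \frac{n^{2}}{6}$ ($Z{\left(n \right)} = - \frac{n n}{6} = - \frac{n^{2}}{6}$)
$m{\left(G,g \right)} = 18 - 150 G g$ ($m{\left(G,g \right)} = 9 \left(- \frac{10^{2}}{6} G g + 2\right) = 9 \left(\left(- \frac{1}{6}\right) 100 G g + 2\right) = 9 \left(- \frac{50 G}{3} g + 2\right) = 9 \left(- \frac{50 G g}{3} + 2\right) = 9 \left(2 - \frac{50 G g}{3}\right) = 18 - 150 G g$)
$\frac{1}{m{\left(-75,0 \right)}} = \frac{1}{18 - \left(-11250\right) 0} = \frac{1}{18 + 0} = \frac{1}{18}$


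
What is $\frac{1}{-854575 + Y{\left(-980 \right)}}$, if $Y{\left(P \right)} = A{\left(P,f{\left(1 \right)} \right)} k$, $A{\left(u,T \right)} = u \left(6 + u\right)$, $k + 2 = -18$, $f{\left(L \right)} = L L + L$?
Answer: $- \frac{1}{19944975} \approx -5.0138 \cdot 10^{-8}$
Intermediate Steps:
$f{\left(L \right)} = L + L^{2}$ ($f{\left(L \right)} = L^{2} + L = L + L^{2}$)
$k = -20$ ($k = -2 - 18 = -20$)
$Y{\left(P \right)} = - 20 P \left(6 + P\right)$ ($Y{\left(P \right)} = P \left(6 + P\right) \left(-20\right) = - 20 P \left(6 + P\right)$)
$\frac{1}{-854575 + Y{\left(-980 \right)}} = \frac{1}{-854575 - - 19600 \left(6 - 980\right)} = \frac{1}{-854575 - \left(-19600\right) \left(-974\right)} = \frac{1}{-854575 - 19090400} = \frac{1}{-19944975} = - \frac{1}{19944975}$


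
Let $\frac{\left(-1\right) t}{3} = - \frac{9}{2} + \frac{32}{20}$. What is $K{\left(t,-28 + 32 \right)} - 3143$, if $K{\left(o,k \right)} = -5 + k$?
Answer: $-3144$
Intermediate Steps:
$t = \frac{87}{10}$ ($t = - 3 \left(- \frac{9}{2} + \frac{32}{20}\right) = - 3 \left(\left(-9\right) \frac{1}{2} + 32 \cdot \frac{1}{20}\right) = - 3 \left(- \frac{9}{2} + \frac{8}{5}\right) = \left(-3\right) \left(- \frac{29}{10}\right) = \frac{87}{10} \approx 8.7$)
$K{\left(t,-28 + 32 \right)} - 3143 = \left(-5 + \left(-28 + 32\right)\right) - 3143 = \left(-5 + 4\right) - 3143 = -1 - 3143 = -3144$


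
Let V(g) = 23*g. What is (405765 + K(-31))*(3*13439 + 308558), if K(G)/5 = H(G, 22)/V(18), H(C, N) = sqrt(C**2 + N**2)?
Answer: 141561264375 + 29654375*sqrt(5)/414 ≈ 1.4156e+11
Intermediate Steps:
K(G) = 5*sqrt(484 + G**2)/414 (K(G) = 5*(sqrt(G**2 + 22**2)/((23*18))) = 5*(sqrt(G**2 + 484)/414) = 5*(sqrt(484 + G**2)*(1/414)) = 5*(sqrt(484 + G**2)/414) = 5*sqrt(484 + G**2)/414)
(405765 + K(-31))*(3*13439 + 308558) = (405765 + 5*sqrt(484 + (-31)**2)/414)*(3*13439 + 308558) = (405765 + 5*sqrt(484 + 961)/414)*(40317 + 308558) = (405765 + 5*sqrt(1445)/414)*348875 = (405765 + 5*(17*sqrt(5))/414)*348875 = (405765 + 85*sqrt(5)/414)*348875 = 141561264375 + 29654375*sqrt(5)/414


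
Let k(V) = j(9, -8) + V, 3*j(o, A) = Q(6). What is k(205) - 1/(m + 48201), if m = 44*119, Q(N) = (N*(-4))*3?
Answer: 9672096/53437 ≈ 181.00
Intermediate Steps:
Q(N) = -12*N (Q(N) = -4*N*3 = -12*N)
j(o, A) = -24 (j(o, A) = (-12*6)/3 = (⅓)*(-72) = -24)
m = 5236
k(V) = -24 + V
k(205) - 1/(m + 48201) = (-24 + 205) - 1/(5236 + 48201) = 181 - 1/53437 = 9672096/53437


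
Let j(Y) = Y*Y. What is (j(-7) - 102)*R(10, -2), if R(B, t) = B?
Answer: -530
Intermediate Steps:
j(Y) = Y²
(j(-7) - 102)*R(10, -2) = ((-7)² - 102)*10 = (49 - 102)*10 = -53*10 = -530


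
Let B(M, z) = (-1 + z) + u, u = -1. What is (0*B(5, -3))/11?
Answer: 0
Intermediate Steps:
B(M, z) = -2 + z (B(M, z) = (-1 + z) - 1 = -2 + z)
(0*B(5, -3))/11 = (0*(-2 - 3))/11 = (0*(-5))*(1/11) = 0*(1/11) = 0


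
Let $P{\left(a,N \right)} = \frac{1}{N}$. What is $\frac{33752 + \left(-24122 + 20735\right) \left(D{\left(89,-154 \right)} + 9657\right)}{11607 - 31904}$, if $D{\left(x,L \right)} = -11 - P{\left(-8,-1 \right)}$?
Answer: $\frac{32640637}{20297} \approx 1608.2$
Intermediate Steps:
$D{\left(x,L \right)} = -10$ ($D{\left(x,L \right)} = -11 - \frac{1}{-1} = -11 - -1 = -11 + 1 = -10$)
$\frac{33752 + \left(-24122 + 20735\right) \left(D{\left(89,-154 \right)} + 9657\right)}{11607 - 31904} = \frac{33752 + \left(-24122 + 20735\right) \left(-10 + 9657\right)}{11607 - 31904} = \frac{33752 - 32674389}{-20297} = \left(33752 - 32674389\right) \left(- \frac{1}{20297}\right) = \left(-32640637\right) \left(- \frac{1}{20297}\right) = \frac{32640637}{20297}$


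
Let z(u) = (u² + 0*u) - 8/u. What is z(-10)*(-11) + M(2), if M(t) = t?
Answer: -5534/5 ≈ -1106.8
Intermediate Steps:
z(u) = u² - 8/u (z(u) = (u² + 0) - 8/u = u² - 8/u)
z(-10)*(-11) + M(2) = ((-8 + (-10)³)/(-10))*(-11) + 2 = -(-8 - 1000)/10*(-11) + 2 = -⅒*(-1008)*(-11) + 2 = (504/5)*(-11) + 2 = -5544/5 + 2 = -5534/5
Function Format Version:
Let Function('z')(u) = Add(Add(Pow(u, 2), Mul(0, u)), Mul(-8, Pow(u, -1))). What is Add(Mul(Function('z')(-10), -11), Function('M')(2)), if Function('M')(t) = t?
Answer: Rational(-5534, 5) ≈ -1106.8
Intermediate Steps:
Function('z')(u) = Add(Pow(u, 2), Mul(-8, Pow(u, -1))) (Function('z')(u) = Add(Add(Pow(u, 2), 0), Mul(-8, Pow(u, -1))) = Add(Pow(u, 2), Mul(-8, Pow(u, -1))))
Add(Mul(Function('z')(-10), -11), Function('M')(2)) = Add(Mul(Mul(Pow(-10, -1), Add(-8, Pow(-10, 3))), -11), 2) = Add(Mul(Mul(Rational(-1, 10), Add(-8, -1000)), -11), 2) = Add(Mul(Mul(Rational(-1, 10), -1008), -11), 2) = Add(Mul(Rational(504, 5), -11), 2) = Add(Rational(-5544, 5), 2) = Rational(-5534, 5)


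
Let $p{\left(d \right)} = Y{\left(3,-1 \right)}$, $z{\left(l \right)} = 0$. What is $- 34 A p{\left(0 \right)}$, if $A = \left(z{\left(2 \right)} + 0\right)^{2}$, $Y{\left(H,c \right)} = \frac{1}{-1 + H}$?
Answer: $0$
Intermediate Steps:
$p{\left(d \right)} = \frac{1}{2}$ ($p{\left(d \right)} = \frac{1}{-1 + 3} = \frac{1}{2}$)
$A = 0$ ($A = \left(0 + 0\right)^{2} = 0^{2} = 0$)
$- 34 A p{\left(0 \right)} = \left(-34\right) 0 \cdot \frac{1}{2} = 0 \cdot \frac{1}{2} = 0$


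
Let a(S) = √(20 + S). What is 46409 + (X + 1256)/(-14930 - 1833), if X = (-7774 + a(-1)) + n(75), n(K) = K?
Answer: 777960510/16763 - √19/16763 ≈ 46409.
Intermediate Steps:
X = -7699 + √19 (X = (-7774 + √(20 - 1)) + 75 = (-7774 + √19) + 75 = -7699 + √19 ≈ -7694.6)
46409 + (X + 1256)/(-14930 - 1833) = 46409 + ((-7699 + √19) + 1256)/(-14930 - 1833) = 46409 + (-6443 + √19)/(-16763) = 46409 + (-6443 + √19)*(-1/16763) = 46409 + (6443/16763 - √19/16763) = 777960510/16763 - √19/16763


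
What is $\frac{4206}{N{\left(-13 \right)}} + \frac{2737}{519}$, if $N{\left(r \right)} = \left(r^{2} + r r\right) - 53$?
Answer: $\frac{987653}{49305} \approx 20.031$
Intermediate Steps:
$N{\left(r \right)} = -53 + 2 r^{2}$ ($N{\left(r \right)} = \left(r^{2} + r^{2}\right) - 53 = 2 r^{2} - 53 = -53 + 2 r^{2}$)
$\frac{4206}{N{\left(-13 \right)}} + \frac{2737}{519} = \frac{4206}{-53 + 2 \left(-13\right)^{2}} + \frac{2737}{519} = \frac{4206}{-53 + 2 \cdot 169} + 2737 \cdot \frac{1}{519} = \frac{4206}{-53 + 338} + \frac{2737}{519} = \frac{4206}{285} + \frac{2737}{519} = 4206 \cdot \frac{1}{285} + \frac{2737}{519} = \frac{1402}{95} + \frac{2737}{519} = \frac{987653}{49305}$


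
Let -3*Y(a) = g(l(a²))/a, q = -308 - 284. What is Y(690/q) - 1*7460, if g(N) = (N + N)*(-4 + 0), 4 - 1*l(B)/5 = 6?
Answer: -1539484/207 ≈ -7437.1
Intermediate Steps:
l(B) = -10 (l(B) = 20 - 5*6 = 20 - 30 = -10)
q = -592
g(N) = -8*N (g(N) = (2*N)*(-4) = -8*N)
Y(a) = -80/(3*a) (Y(a) = -(-8*(-10))/(3*a) = -80/(3*a))
Y(690/q) - 1*7460 = -80/(3*(690/(-592))) - 1*7460 = -80/(3*(690*(-1/592))) - 7460 = -80/(3*(-345/296)) - 7460 = -80/3*(-296/345) - 7460 = 4736/207 - 7460 = -1539484/207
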